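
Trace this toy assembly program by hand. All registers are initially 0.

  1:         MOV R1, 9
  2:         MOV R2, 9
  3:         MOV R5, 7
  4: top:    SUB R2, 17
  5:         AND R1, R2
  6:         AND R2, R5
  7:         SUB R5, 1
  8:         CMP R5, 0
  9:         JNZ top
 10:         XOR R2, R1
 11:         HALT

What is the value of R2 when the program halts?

1

after MOV R1, 9: R1=9
after MOV R2, 9: R2=9
after MOV R5, 7: R5=7
after SUB R2, 17: R2=9-17=-8
after AND R1, R2: R1=9&(-8)=8
after AND R2, R5: R2=(-8)&7=0
after SUB R5, 1: R5=7-1=6
CMP R5, 0  (cmp 6,0)
JNZ top: taken
after SUB R2, 17: R2=0-17=-17
after AND R1, R2: R1=8&(-17)=8
after AND R2, R5: R2=(-17)&6=6
after SUB R5, 1: R5=6-1=5
CMP R5, 0  (cmp 5,0)
JNZ top: taken
after SUB R2, 17: R2=6-17=-11
after AND R1, R2: R1=8&(-11)=0
after AND R2, R5: R2=(-11)&5=5
after SUB R5, 1: R5=5-1=4
CMP R5, 0  (cmp 4,0)
JNZ top: taken
after SUB R2, 17: R2=5-17=-12
after AND R1, R2: R1=0&(-12)=0
after AND R2, R5: R2=(-12)&4=4
after SUB R5, 1: R5=4-1=3
CMP R5, 0  (cmp 3,0)
JNZ top: taken
after SUB R2, 17: R2=4-17=-13
after AND R1, R2: R1=0&(-13)=0
after AND R2, R5: R2=(-13)&3=3
after SUB R5, 1: R5=3-1=2
CMP R5, 0  (cmp 2,0)
JNZ top: taken
after SUB R2, 17: R2=3-17=-14
after AND R1, R2: R1=0&(-14)=0
after AND R2, R5: R2=(-14)&2=2
after SUB R5, 1: R5=2-1=1
CMP R5, 0  (cmp 1,0)
JNZ top: taken
after SUB R2, 17: R2=2-17=-15
after AND R1, R2: R1=0&(-15)=0
after AND R2, R5: R2=(-15)&1=1
after SUB R5, 1: R5=1-1=0
CMP R5, 0  (cmp 0,0)
JNZ top: not taken
after XOR R2, R1: R2=1^0=1
halt.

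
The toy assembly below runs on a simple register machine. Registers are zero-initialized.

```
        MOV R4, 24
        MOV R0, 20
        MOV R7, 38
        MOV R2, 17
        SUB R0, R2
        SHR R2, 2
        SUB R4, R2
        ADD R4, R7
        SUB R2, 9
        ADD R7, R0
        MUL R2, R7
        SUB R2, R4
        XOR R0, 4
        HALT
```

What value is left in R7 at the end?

R4=24
R0=20
R7=38
R2=17
R0=20-17=3
R2=17>>2=4
R4=24-4=20
R4=20+38=58
R2=4-9=-5
R7=38+3=41
R2=(-5)*41=-205
R2=(-205)-58=-263
R0=3^4=7
halt.

41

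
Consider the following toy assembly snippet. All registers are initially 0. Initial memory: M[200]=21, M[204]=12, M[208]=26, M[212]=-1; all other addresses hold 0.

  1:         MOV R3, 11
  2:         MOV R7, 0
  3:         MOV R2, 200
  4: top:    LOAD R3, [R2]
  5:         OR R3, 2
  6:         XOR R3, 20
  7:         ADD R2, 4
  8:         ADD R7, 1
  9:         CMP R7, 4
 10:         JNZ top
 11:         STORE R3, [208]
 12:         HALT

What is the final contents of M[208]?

after MOV R3, 11: R3=11
after MOV R7, 0: R7=0
after MOV R2, 200: R2=200
after LOAD R3, [R2]: R3=M[200]=21
after OR R3, 2: R3=21|2=23
after XOR R3, 20: R3=23^20=3
after ADD R2, 4: R2=200+4=204
after ADD R7, 1: R7=0+1=1
CMP R7, 4  (cmp 1,4)
JNZ top: taken
after LOAD R3, [R2]: R3=M[204]=12
after OR R3, 2: R3=12|2=14
after XOR R3, 20: R3=14^20=26
after ADD R2, 4: R2=204+4=208
after ADD R7, 1: R7=1+1=2
CMP R7, 4  (cmp 2,4)
JNZ top: taken
after LOAD R3, [R2]: R3=M[208]=26
after OR R3, 2: R3=26|2=26
after XOR R3, 20: R3=26^20=14
after ADD R2, 4: R2=208+4=212
after ADD R7, 1: R7=2+1=3
CMP R7, 4  (cmp 3,4)
JNZ top: taken
after LOAD R3, [R2]: R3=M[212]=-1
after OR R3, 2: R3=(-1)|2=-1
after XOR R3, 20: R3=(-1)^20=-21
after ADD R2, 4: R2=212+4=216
after ADD R7, 1: R7=3+1=4
CMP R7, 4  (cmp 4,4)
JNZ top: not taken
STORE R3, [208] → M[208]=-21
halt.

-21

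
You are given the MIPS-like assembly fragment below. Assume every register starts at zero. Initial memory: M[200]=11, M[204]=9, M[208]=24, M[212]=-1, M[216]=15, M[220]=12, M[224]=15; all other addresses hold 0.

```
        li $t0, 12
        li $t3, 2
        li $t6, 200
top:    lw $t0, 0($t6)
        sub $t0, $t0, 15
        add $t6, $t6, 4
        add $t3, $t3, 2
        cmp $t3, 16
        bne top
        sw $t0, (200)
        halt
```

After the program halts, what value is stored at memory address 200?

$t0=12
$t3=2
$t6=200
$t0=M[200]=11
$t0=11-15=-4
$t6=200+4=204
$t3=2+2=4
cmp $t3, 16  (cmp 4,16)
bne top: taken
$t0=M[204]=9
$t0=9-15=-6
$t6=204+4=208
$t3=4+2=6
cmp $t3, 16  (cmp 6,16)
bne top: taken
$t0=M[208]=24
$t0=24-15=9
$t6=208+4=212
$t3=6+2=8
cmp $t3, 16  (cmp 8,16)
bne top: taken
$t0=M[212]=-1
$t0=(-1)-15=-16
$t6=212+4=216
$t3=8+2=10
cmp $t3, 16  (cmp 10,16)
bne top: taken
$t0=M[216]=15
$t0=15-15=0
$t6=216+4=220
$t3=10+2=12
cmp $t3, 16  (cmp 12,16)
bne top: taken
$t0=M[220]=12
$t0=12-15=-3
$t6=220+4=224
$t3=12+2=14
cmp $t3, 16  (cmp 14,16)
bne top: taken
$t0=M[224]=15
$t0=15-15=0
$t6=224+4=228
$t3=14+2=16
cmp $t3, 16  (cmp 16,16)
bne top: not taken
sw $t0, (200) → M[200]=0
halt.

0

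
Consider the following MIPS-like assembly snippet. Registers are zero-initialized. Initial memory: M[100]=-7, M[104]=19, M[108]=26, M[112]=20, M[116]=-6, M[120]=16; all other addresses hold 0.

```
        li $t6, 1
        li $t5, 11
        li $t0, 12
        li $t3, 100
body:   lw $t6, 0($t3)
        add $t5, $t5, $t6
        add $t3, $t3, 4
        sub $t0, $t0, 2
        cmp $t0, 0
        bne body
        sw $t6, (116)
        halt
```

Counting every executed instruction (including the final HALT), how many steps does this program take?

42

after li $t6, 1: $t6=1
after li $t5, 11: $t5=11
after li $t0, 12: $t0=12
after li $t3, 100: $t3=100
after lw $t6, 0($t3): $t6=M[100]=-7
after add $t5, $t5, $t6: $t5=11+(-7)=4
after add $t3, $t3, 4: $t3=100+4=104
after sub $t0, $t0, 2: $t0=12-2=10
cmp $t0, 0  (cmp 10,0)
bne body: taken
after lw $t6, 0($t3): $t6=M[104]=19
after add $t5, $t5, $t6: $t5=4+19=23
after add $t3, $t3, 4: $t3=104+4=108
after sub $t0, $t0, 2: $t0=10-2=8
cmp $t0, 0  (cmp 8,0)
bne body: taken
after lw $t6, 0($t3): $t6=M[108]=26
after add $t5, $t5, $t6: $t5=23+26=49
after add $t3, $t3, 4: $t3=108+4=112
after sub $t0, $t0, 2: $t0=8-2=6
cmp $t0, 0  (cmp 6,0)
bne body: taken
after lw $t6, 0($t3): $t6=M[112]=20
after add $t5, $t5, $t6: $t5=49+20=69
after add $t3, $t3, 4: $t3=112+4=116
after sub $t0, $t0, 2: $t0=6-2=4
cmp $t0, 0  (cmp 4,0)
bne body: taken
after lw $t6, 0($t3): $t6=M[116]=-6
after add $t5, $t5, $t6: $t5=69+(-6)=63
after add $t3, $t3, 4: $t3=116+4=120
after sub $t0, $t0, 2: $t0=4-2=2
cmp $t0, 0  (cmp 2,0)
bne body: taken
after lw $t6, 0($t3): $t6=M[120]=16
after add $t5, $t5, $t6: $t5=63+16=79
after add $t3, $t3, 4: $t3=120+4=124
after sub $t0, $t0, 2: $t0=2-2=0
cmp $t0, 0  (cmp 0,0)
bne body: not taken
sw $t6, (116) → M[116]=16
halt.
Total executed instructions: 42.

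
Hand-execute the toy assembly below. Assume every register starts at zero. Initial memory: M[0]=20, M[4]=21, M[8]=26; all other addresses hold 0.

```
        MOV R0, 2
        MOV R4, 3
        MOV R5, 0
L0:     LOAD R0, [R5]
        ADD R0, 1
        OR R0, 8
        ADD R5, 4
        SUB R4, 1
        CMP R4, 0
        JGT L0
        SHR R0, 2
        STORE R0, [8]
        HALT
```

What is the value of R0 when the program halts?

6

after MOV R0, 2: R0=2
after MOV R4, 3: R4=3
after MOV R5, 0: R5=0
after LOAD R0, [R5]: R0=M[0]=20
after ADD R0, 1: R0=20+1=21
after OR R0, 8: R0=21|8=29
after ADD R5, 4: R5=0+4=4
after SUB R4, 1: R4=3-1=2
CMP R4, 0  (cmp 2,0)
JGT L0: taken
after LOAD R0, [R5]: R0=M[4]=21
after ADD R0, 1: R0=21+1=22
after OR R0, 8: R0=22|8=30
after ADD R5, 4: R5=4+4=8
after SUB R4, 1: R4=2-1=1
CMP R4, 0  (cmp 1,0)
JGT L0: taken
after LOAD R0, [R5]: R0=M[8]=26
after ADD R0, 1: R0=26+1=27
after OR R0, 8: R0=27|8=27
after ADD R5, 4: R5=8+4=12
after SUB R4, 1: R4=1-1=0
CMP R4, 0  (cmp 0,0)
JGT L0: not taken
after SHR R0, 2: R0=27>>2=6
STORE R0, [8] → M[8]=6
halt.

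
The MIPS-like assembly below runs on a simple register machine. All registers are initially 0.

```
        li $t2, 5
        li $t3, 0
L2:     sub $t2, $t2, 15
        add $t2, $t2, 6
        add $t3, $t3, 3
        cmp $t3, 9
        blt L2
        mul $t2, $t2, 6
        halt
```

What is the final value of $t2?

li $t2, 5 → $t2=5
li $t3, 0 → $t3=0
sub $t2, $t2, 15 → $t2=5-15=-10
add $t2, $t2, 6 → $t2=(-10)+6=-4
add $t3, $t3, 3 → $t3=0+3=3
cmp $t3, 9  (cmp 3,9)
blt L2: taken
sub $t2, $t2, 15 → $t2=(-4)-15=-19
add $t2, $t2, 6 → $t2=(-19)+6=-13
add $t3, $t3, 3 → $t3=3+3=6
cmp $t3, 9  (cmp 6,9)
blt L2: taken
sub $t2, $t2, 15 → $t2=(-13)-15=-28
add $t2, $t2, 6 → $t2=(-28)+6=-22
add $t3, $t3, 3 → $t3=6+3=9
cmp $t3, 9  (cmp 9,9)
blt L2: not taken
mul $t2, $t2, 6 → $t2=(-22)*6=-132
halt.

-132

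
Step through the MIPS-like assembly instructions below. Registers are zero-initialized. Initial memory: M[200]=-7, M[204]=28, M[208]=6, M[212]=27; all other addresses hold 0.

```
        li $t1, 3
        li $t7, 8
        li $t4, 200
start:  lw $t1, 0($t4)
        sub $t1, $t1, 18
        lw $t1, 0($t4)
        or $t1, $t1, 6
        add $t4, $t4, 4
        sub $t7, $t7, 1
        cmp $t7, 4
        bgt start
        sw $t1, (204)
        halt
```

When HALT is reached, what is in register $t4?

216

li $t1, 3 → $t1=3
li $t7, 8 → $t7=8
li $t4, 200 → $t4=200
lw $t1, 0($t4) → $t1=M[200]=-7
sub $t1, $t1, 18 → $t1=(-7)-18=-25
lw $t1, 0($t4) → $t1=M[200]=-7
or $t1, $t1, 6 → $t1=(-7)|6=-1
add $t4, $t4, 4 → $t4=200+4=204
sub $t7, $t7, 1 → $t7=8-1=7
cmp $t7, 4  (cmp 7,4)
bgt start: taken
lw $t1, 0($t4) → $t1=M[204]=28
sub $t1, $t1, 18 → $t1=28-18=10
lw $t1, 0($t4) → $t1=M[204]=28
or $t1, $t1, 6 → $t1=28|6=30
add $t4, $t4, 4 → $t4=204+4=208
sub $t7, $t7, 1 → $t7=7-1=6
cmp $t7, 4  (cmp 6,4)
bgt start: taken
lw $t1, 0($t4) → $t1=M[208]=6
sub $t1, $t1, 18 → $t1=6-18=-12
lw $t1, 0($t4) → $t1=M[208]=6
or $t1, $t1, 6 → $t1=6|6=6
add $t4, $t4, 4 → $t4=208+4=212
sub $t7, $t7, 1 → $t7=6-1=5
cmp $t7, 4  (cmp 5,4)
bgt start: taken
lw $t1, 0($t4) → $t1=M[212]=27
sub $t1, $t1, 18 → $t1=27-18=9
lw $t1, 0($t4) → $t1=M[212]=27
or $t1, $t1, 6 → $t1=27|6=31
add $t4, $t4, 4 → $t4=212+4=216
sub $t7, $t7, 1 → $t7=5-1=4
cmp $t7, 4  (cmp 4,4)
bgt start: not taken
sw $t1, (204) → M[204]=31
halt.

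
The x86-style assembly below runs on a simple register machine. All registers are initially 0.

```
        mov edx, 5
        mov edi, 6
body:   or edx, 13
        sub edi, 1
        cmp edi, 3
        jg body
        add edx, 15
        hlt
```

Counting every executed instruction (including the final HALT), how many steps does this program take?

mov edx, 5 → edx=5
mov edi, 6 → edi=6
or edx, 13 → edx=5|13=13
sub edi, 1 → edi=6-1=5
cmp edi, 3  (cmp 5,3)
jg body: taken
or edx, 13 → edx=13|13=13
sub edi, 1 → edi=5-1=4
cmp edi, 3  (cmp 4,3)
jg body: taken
or edx, 13 → edx=13|13=13
sub edi, 1 → edi=4-1=3
cmp edi, 3  (cmp 3,3)
jg body: not taken
add edx, 15 → edx=13+15=28
halt.
Total executed instructions: 16.

16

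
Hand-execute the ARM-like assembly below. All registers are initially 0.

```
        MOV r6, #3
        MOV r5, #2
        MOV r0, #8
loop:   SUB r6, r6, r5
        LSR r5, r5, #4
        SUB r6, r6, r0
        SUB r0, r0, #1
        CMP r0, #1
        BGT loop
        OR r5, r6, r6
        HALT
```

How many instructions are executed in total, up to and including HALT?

47

r6=3
r5=2
r0=8
r6=3-2=1
r5=2>>4=0
r6=1-8=-7
r0=8-1=7
CMP r0, #1  (cmp 7,1)
BGT loop: taken
r6=(-7)-0=-7
r5=0>>4=0
r6=(-7)-7=-14
r0=7-1=6
CMP r0, #1  (cmp 6,1)
BGT loop: taken
r6=(-14)-0=-14
r5=0>>4=0
r6=(-14)-6=-20
r0=6-1=5
CMP r0, #1  (cmp 5,1)
BGT loop: taken
r6=(-20)-0=-20
r5=0>>4=0
r6=(-20)-5=-25
r0=5-1=4
CMP r0, #1  (cmp 4,1)
BGT loop: taken
r6=(-25)-0=-25
r5=0>>4=0
r6=(-25)-4=-29
r0=4-1=3
CMP r0, #1  (cmp 3,1)
BGT loop: taken
r6=(-29)-0=-29
r5=0>>4=0
r6=(-29)-3=-32
r0=3-1=2
CMP r0, #1  (cmp 2,1)
BGT loop: taken
r6=(-32)-0=-32
r5=0>>4=0
r6=(-32)-2=-34
r0=2-1=1
CMP r0, #1  (cmp 1,1)
BGT loop: not taken
r5=(-34)|(-34)=-34
halt.
Total executed instructions: 47.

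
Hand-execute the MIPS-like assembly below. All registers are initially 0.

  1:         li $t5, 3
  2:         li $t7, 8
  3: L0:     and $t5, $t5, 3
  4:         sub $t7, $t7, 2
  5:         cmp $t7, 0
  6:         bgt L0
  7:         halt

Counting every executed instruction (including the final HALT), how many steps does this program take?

after li $t5, 3: $t5=3
after li $t7, 8: $t7=8
after and $t5, $t5, 3: $t5=3&3=3
after sub $t7, $t7, 2: $t7=8-2=6
cmp $t7, 0  (cmp 6,0)
bgt L0: taken
after and $t5, $t5, 3: $t5=3&3=3
after sub $t7, $t7, 2: $t7=6-2=4
cmp $t7, 0  (cmp 4,0)
bgt L0: taken
after and $t5, $t5, 3: $t5=3&3=3
after sub $t7, $t7, 2: $t7=4-2=2
cmp $t7, 0  (cmp 2,0)
bgt L0: taken
after and $t5, $t5, 3: $t5=3&3=3
after sub $t7, $t7, 2: $t7=2-2=0
cmp $t7, 0  (cmp 0,0)
bgt L0: not taken
halt.
Total executed instructions: 19.

19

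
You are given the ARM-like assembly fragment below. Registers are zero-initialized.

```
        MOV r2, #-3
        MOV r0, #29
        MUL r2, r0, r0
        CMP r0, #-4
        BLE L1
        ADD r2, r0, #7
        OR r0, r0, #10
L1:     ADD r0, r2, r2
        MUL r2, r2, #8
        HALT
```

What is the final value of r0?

MOV r2, #-3 → r2=-3
MOV r0, #29 → r0=29
MUL r2, r0, r0 → r2=29*29=841
CMP r0, #-4  (cmp 29,-4)
BLE L1: not taken
ADD r2, r0, #7 → r2=29+7=36
OR r0, r0, #10 → r0=29|10=31
ADD r0, r2, r2 → r0=36+36=72
MUL r2, r2, #8 → r2=36*8=288
halt.

72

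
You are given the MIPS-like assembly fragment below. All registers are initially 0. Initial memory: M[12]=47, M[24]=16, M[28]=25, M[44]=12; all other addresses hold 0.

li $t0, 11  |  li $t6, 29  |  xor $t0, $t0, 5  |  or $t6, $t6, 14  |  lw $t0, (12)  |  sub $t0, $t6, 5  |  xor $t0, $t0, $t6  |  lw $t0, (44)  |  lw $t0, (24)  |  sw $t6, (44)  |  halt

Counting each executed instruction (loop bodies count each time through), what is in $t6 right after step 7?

li $t0, 11 → $t0=11
li $t6, 29 → $t6=29
xor $t0, $t0, 5 → $t0=11^5=14
or $t6, $t6, 14 → $t6=29|14=31
lw $t0, (12) → $t0=M[12]=47
sub $t0, $t6, 5 → $t0=31-5=26
xor $t0, $t0, $t6 → $t0=26^31=5
After step 7: $t6 = 31.

31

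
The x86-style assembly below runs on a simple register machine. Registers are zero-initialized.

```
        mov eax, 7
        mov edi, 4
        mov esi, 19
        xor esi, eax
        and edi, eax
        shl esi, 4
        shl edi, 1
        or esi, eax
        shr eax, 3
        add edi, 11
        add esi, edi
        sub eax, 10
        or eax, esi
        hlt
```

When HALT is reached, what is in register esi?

346

after mov eax, 7: eax=7
after mov edi, 4: edi=4
after mov esi, 19: esi=19
after xor esi, eax: esi=19^7=20
after and edi, eax: edi=4&7=4
after shl esi, 4: esi=20<<4=320
after shl edi, 1: edi=4<<1=8
after or esi, eax: esi=320|7=327
after shr eax, 3: eax=7>>3=0
after add edi, 11: edi=8+11=19
after add esi, edi: esi=327+19=346
after sub eax, 10: eax=0-10=-10
after or eax, esi: eax=(-10)|346=-2
halt.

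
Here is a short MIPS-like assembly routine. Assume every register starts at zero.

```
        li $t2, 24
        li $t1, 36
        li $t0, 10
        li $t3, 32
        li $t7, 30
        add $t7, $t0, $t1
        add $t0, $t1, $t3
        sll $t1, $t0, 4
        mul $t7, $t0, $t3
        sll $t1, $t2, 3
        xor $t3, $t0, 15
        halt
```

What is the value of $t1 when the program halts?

192

li $t2, 24 → $t2=24
li $t1, 36 → $t1=36
li $t0, 10 → $t0=10
li $t3, 32 → $t3=32
li $t7, 30 → $t7=30
add $t7, $t0, $t1 → $t7=10+36=46
add $t0, $t1, $t3 → $t0=36+32=68
sll $t1, $t0, 4 → $t1=68<<4=1088
mul $t7, $t0, $t3 → $t7=68*32=2176
sll $t1, $t2, 3 → $t1=24<<3=192
xor $t3, $t0, 15 → $t3=68^15=75
halt.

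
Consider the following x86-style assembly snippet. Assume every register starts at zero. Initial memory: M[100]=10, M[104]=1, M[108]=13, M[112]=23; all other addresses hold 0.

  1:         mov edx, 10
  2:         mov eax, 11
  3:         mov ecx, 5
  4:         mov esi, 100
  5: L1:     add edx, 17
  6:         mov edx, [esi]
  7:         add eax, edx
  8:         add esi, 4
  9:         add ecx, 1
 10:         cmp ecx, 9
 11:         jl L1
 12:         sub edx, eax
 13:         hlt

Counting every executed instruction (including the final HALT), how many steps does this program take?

34

edx=10
eax=11
ecx=5
esi=100
edx=10+17=27
edx=M[100]=10
eax=11+10=21
esi=100+4=104
ecx=5+1=6
cmp ecx, 9  (cmp 6,9)
jl L1: taken
edx=10+17=27
edx=M[104]=1
eax=21+1=22
esi=104+4=108
ecx=6+1=7
cmp ecx, 9  (cmp 7,9)
jl L1: taken
edx=1+17=18
edx=M[108]=13
eax=22+13=35
esi=108+4=112
ecx=7+1=8
cmp ecx, 9  (cmp 8,9)
jl L1: taken
edx=13+17=30
edx=M[112]=23
eax=35+23=58
esi=112+4=116
ecx=8+1=9
cmp ecx, 9  (cmp 9,9)
jl L1: not taken
edx=23-58=-35
halt.
Total executed instructions: 34.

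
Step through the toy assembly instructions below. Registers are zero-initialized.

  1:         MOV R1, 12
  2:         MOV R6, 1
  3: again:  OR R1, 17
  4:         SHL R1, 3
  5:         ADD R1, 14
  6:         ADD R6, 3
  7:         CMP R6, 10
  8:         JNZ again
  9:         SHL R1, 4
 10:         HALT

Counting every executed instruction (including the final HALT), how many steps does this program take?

22

MOV R1, 12 → R1=12
MOV R6, 1 → R6=1
OR R1, 17 → R1=12|17=29
SHL R1, 3 → R1=29<<3=232
ADD R1, 14 → R1=232+14=246
ADD R6, 3 → R6=1+3=4
CMP R6, 10  (cmp 4,10)
JNZ again: taken
OR R1, 17 → R1=246|17=247
SHL R1, 3 → R1=247<<3=1976
ADD R1, 14 → R1=1976+14=1990
ADD R6, 3 → R6=4+3=7
CMP R6, 10  (cmp 7,10)
JNZ again: taken
OR R1, 17 → R1=1990|17=2007
SHL R1, 3 → R1=2007<<3=16056
ADD R1, 14 → R1=16056+14=16070
ADD R6, 3 → R6=7+3=10
CMP R6, 10  (cmp 10,10)
JNZ again: not taken
SHL R1, 4 → R1=16070<<4=257120
halt.
Total executed instructions: 22.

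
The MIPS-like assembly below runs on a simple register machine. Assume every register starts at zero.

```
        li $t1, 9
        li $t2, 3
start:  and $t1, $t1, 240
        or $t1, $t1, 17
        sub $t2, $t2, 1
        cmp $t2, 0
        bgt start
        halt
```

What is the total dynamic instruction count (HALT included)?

18

after li $t1, 9: $t1=9
after li $t2, 3: $t2=3
after and $t1, $t1, 240: $t1=9&240=0
after or $t1, $t1, 17: $t1=0|17=17
after sub $t2, $t2, 1: $t2=3-1=2
cmp $t2, 0  (cmp 2,0)
bgt start: taken
after and $t1, $t1, 240: $t1=17&240=16
after or $t1, $t1, 17: $t1=16|17=17
after sub $t2, $t2, 1: $t2=2-1=1
cmp $t2, 0  (cmp 1,0)
bgt start: taken
after and $t1, $t1, 240: $t1=17&240=16
after or $t1, $t1, 17: $t1=16|17=17
after sub $t2, $t2, 1: $t2=1-1=0
cmp $t2, 0  (cmp 0,0)
bgt start: not taken
halt.
Total executed instructions: 18.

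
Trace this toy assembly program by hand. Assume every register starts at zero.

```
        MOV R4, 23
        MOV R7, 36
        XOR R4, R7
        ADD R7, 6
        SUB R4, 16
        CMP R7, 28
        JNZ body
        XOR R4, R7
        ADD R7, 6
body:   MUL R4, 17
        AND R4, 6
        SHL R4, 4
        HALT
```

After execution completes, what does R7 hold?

42

R4=23
R7=36
R4=23^36=51
R7=36+6=42
R4=51-16=35
CMP R7, 28  (cmp 42,28)
JNZ body: taken
R4=35*17=595
R4=595&6=2
R4=2<<4=32
halt.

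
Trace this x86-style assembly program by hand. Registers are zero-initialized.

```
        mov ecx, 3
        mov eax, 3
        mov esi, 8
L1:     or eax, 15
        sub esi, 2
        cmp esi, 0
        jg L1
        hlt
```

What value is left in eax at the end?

15

ecx=3
eax=3
esi=8
eax=3|15=15
esi=8-2=6
cmp esi, 0  (cmp 6,0)
jg L1: taken
eax=15|15=15
esi=6-2=4
cmp esi, 0  (cmp 4,0)
jg L1: taken
eax=15|15=15
esi=4-2=2
cmp esi, 0  (cmp 2,0)
jg L1: taken
eax=15|15=15
esi=2-2=0
cmp esi, 0  (cmp 0,0)
jg L1: not taken
halt.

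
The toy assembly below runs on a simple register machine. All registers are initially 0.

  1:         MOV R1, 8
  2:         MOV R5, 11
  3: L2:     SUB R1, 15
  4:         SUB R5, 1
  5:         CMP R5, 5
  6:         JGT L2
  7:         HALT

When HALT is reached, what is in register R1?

MOV R1, 8 → R1=8
MOV R5, 11 → R5=11
SUB R1, 15 → R1=8-15=-7
SUB R5, 1 → R5=11-1=10
CMP R5, 5  (cmp 10,5)
JGT L2: taken
SUB R1, 15 → R1=(-7)-15=-22
SUB R5, 1 → R5=10-1=9
CMP R5, 5  (cmp 9,5)
JGT L2: taken
SUB R1, 15 → R1=(-22)-15=-37
SUB R5, 1 → R5=9-1=8
CMP R5, 5  (cmp 8,5)
JGT L2: taken
SUB R1, 15 → R1=(-37)-15=-52
SUB R5, 1 → R5=8-1=7
CMP R5, 5  (cmp 7,5)
JGT L2: taken
SUB R1, 15 → R1=(-52)-15=-67
SUB R5, 1 → R5=7-1=6
CMP R5, 5  (cmp 6,5)
JGT L2: taken
SUB R1, 15 → R1=(-67)-15=-82
SUB R5, 1 → R5=6-1=5
CMP R5, 5  (cmp 5,5)
JGT L2: not taken
halt.

-82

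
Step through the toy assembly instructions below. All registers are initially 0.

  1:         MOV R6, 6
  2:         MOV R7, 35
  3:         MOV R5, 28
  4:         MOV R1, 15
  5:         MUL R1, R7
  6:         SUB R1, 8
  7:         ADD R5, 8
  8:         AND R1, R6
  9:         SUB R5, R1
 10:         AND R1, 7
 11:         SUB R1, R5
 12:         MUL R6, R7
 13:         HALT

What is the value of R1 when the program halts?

-28

after MOV R6, 6: R6=6
after MOV R7, 35: R7=35
after MOV R5, 28: R5=28
after MOV R1, 15: R1=15
after MUL R1, R7: R1=15*35=525
after SUB R1, 8: R1=525-8=517
after ADD R5, 8: R5=28+8=36
after AND R1, R6: R1=517&6=4
after SUB R5, R1: R5=36-4=32
after AND R1, 7: R1=4&7=4
after SUB R1, R5: R1=4-32=-28
after MUL R6, R7: R6=6*35=210
halt.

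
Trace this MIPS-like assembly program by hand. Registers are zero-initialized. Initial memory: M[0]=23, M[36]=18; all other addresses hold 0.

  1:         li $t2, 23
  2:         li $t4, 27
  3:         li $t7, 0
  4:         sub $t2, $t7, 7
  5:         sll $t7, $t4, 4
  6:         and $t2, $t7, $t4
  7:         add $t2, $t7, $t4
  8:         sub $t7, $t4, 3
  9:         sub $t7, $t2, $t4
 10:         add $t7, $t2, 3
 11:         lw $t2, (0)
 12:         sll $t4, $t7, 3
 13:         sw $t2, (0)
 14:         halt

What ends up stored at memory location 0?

li $t2, 23 → $t2=23
li $t4, 27 → $t4=27
li $t7, 0 → $t7=0
sub $t2, $t7, 7 → $t2=0-7=-7
sll $t7, $t4, 4 → $t7=27<<4=432
and $t2, $t7, $t4 → $t2=432&27=16
add $t2, $t7, $t4 → $t2=432+27=459
sub $t7, $t4, 3 → $t7=27-3=24
sub $t7, $t2, $t4 → $t7=459-27=432
add $t7, $t2, 3 → $t7=459+3=462
lw $t2, (0) → $t2=M[0]=23
sll $t4, $t7, 3 → $t4=462<<3=3696
sw $t2, (0) → M[0]=23
halt.

23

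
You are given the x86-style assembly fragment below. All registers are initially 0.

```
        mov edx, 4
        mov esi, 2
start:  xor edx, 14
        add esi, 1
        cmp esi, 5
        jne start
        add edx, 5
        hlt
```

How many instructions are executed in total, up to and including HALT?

16

edx=4
esi=2
edx=4^14=10
esi=2+1=3
cmp esi, 5  (cmp 3,5)
jne start: taken
edx=10^14=4
esi=3+1=4
cmp esi, 5  (cmp 4,5)
jne start: taken
edx=4^14=10
esi=4+1=5
cmp esi, 5  (cmp 5,5)
jne start: not taken
edx=10+5=15
halt.
Total executed instructions: 16.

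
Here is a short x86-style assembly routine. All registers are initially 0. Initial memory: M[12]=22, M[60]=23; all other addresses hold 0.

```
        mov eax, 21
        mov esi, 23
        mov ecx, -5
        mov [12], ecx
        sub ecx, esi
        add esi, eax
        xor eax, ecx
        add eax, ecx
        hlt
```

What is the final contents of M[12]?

-5

eax=21
esi=23
ecx=-5
mov [12], ecx → M[12]=-5
ecx=(-5)-23=-28
esi=23+21=44
eax=21^(-28)=-15
eax=(-15)+(-28)=-43
halt.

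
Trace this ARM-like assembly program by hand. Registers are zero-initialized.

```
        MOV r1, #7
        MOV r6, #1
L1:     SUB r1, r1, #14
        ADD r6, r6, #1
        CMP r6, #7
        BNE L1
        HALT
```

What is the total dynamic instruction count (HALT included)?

r1=7
r6=1
r1=7-14=-7
r6=1+1=2
CMP r6, #7  (cmp 2,7)
BNE L1: taken
r1=(-7)-14=-21
r6=2+1=3
CMP r6, #7  (cmp 3,7)
BNE L1: taken
r1=(-21)-14=-35
r6=3+1=4
CMP r6, #7  (cmp 4,7)
BNE L1: taken
r1=(-35)-14=-49
r6=4+1=5
CMP r6, #7  (cmp 5,7)
BNE L1: taken
r1=(-49)-14=-63
r6=5+1=6
CMP r6, #7  (cmp 6,7)
BNE L1: taken
r1=(-63)-14=-77
r6=6+1=7
CMP r6, #7  (cmp 7,7)
BNE L1: not taken
halt.
Total executed instructions: 27.

27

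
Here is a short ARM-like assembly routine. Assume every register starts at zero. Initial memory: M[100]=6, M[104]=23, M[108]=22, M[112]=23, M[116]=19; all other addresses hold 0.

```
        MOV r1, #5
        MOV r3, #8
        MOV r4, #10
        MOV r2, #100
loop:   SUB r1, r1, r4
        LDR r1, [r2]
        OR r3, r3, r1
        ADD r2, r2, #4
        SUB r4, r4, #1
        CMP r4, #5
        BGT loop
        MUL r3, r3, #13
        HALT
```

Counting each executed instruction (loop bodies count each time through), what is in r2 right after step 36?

120

MOV r1, #5 → r1=5
MOV r3, #8 → r3=8
MOV r4, #10 → r4=10
MOV r2, #100 → r2=100
SUB r1, r1, r4 → r1=5-10=-5
LDR r1, [r2] → r1=M[100]=6
OR r3, r3, r1 → r3=8|6=14
ADD r2, r2, #4 → r2=100+4=104
SUB r4, r4, #1 → r4=10-1=9
CMP r4, #5  (cmp 9,5)
BGT loop: taken
SUB r1, r1, r4 → r1=6-9=-3
LDR r1, [r2] → r1=M[104]=23
OR r3, r3, r1 → r3=14|23=31
ADD r2, r2, #4 → r2=104+4=108
SUB r4, r4, #1 → r4=9-1=8
CMP r4, #5  (cmp 8,5)
BGT loop: taken
SUB r1, r1, r4 → r1=23-8=15
LDR r1, [r2] → r1=M[108]=22
OR r3, r3, r1 → r3=31|22=31
ADD r2, r2, #4 → r2=108+4=112
SUB r4, r4, #1 → r4=8-1=7
CMP r4, #5  (cmp 7,5)
BGT loop: taken
SUB r1, r1, r4 → r1=22-7=15
LDR r1, [r2] → r1=M[112]=23
OR r3, r3, r1 → r3=31|23=31
ADD r2, r2, #4 → r2=112+4=116
SUB r4, r4, #1 → r4=7-1=6
CMP r4, #5  (cmp 6,5)
BGT loop: taken
SUB r1, r1, r4 → r1=23-6=17
LDR r1, [r2] → r1=M[116]=19
OR r3, r3, r1 → r3=31|19=31
ADD r2, r2, #4 → r2=116+4=120
After step 36: r2 = 120.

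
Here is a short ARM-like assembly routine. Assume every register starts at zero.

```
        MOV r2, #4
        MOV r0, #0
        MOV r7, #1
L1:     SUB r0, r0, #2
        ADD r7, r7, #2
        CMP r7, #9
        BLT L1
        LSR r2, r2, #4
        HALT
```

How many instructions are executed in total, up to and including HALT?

after MOV r2, #4: r2=4
after MOV r0, #0: r0=0
after MOV r7, #1: r7=1
after SUB r0, r0, #2: r0=0-2=-2
after ADD r7, r7, #2: r7=1+2=3
CMP r7, #9  (cmp 3,9)
BLT L1: taken
after SUB r0, r0, #2: r0=(-2)-2=-4
after ADD r7, r7, #2: r7=3+2=5
CMP r7, #9  (cmp 5,9)
BLT L1: taken
after SUB r0, r0, #2: r0=(-4)-2=-6
after ADD r7, r7, #2: r7=5+2=7
CMP r7, #9  (cmp 7,9)
BLT L1: taken
after SUB r0, r0, #2: r0=(-6)-2=-8
after ADD r7, r7, #2: r7=7+2=9
CMP r7, #9  (cmp 9,9)
BLT L1: not taken
after LSR r2, r2, #4: r2=4>>4=0
halt.
Total executed instructions: 21.

21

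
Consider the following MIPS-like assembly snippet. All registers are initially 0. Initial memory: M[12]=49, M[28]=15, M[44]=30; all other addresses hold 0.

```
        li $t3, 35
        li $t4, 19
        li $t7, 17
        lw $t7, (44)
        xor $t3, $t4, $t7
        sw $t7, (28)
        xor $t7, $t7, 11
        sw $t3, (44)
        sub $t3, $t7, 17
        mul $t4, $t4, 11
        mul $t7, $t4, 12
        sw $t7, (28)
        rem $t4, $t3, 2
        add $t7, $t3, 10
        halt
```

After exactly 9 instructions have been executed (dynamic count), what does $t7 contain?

21

li $t3, 35 → $t3=35
li $t4, 19 → $t4=19
li $t7, 17 → $t7=17
lw $t7, (44) → $t7=M[44]=30
xor $t3, $t4, $t7 → $t3=19^30=13
sw $t7, (28) → M[28]=30
xor $t7, $t7, 11 → $t7=30^11=21
sw $t3, (44) → M[44]=13
sub $t3, $t7, 17 → $t3=21-17=4
After step 9: $t7 = 21.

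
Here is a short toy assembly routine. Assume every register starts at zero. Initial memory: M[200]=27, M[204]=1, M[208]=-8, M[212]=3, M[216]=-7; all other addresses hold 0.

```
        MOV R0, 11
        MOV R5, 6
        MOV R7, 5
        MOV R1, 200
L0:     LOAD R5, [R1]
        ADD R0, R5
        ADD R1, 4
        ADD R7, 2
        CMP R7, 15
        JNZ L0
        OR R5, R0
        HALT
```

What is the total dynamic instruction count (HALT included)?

36

R0=11
R5=6
R7=5
R1=200
R5=M[200]=27
R0=11+27=38
R1=200+4=204
R7=5+2=7
CMP R7, 15  (cmp 7,15)
JNZ L0: taken
R5=M[204]=1
R0=38+1=39
R1=204+4=208
R7=7+2=9
CMP R7, 15  (cmp 9,15)
JNZ L0: taken
R5=M[208]=-8
R0=39+(-8)=31
R1=208+4=212
R7=9+2=11
CMP R7, 15  (cmp 11,15)
JNZ L0: taken
R5=M[212]=3
R0=31+3=34
R1=212+4=216
R7=11+2=13
CMP R7, 15  (cmp 13,15)
JNZ L0: taken
R5=M[216]=-7
R0=34+(-7)=27
R1=216+4=220
R7=13+2=15
CMP R7, 15  (cmp 15,15)
JNZ L0: not taken
R5=(-7)|27=-5
halt.
Total executed instructions: 36.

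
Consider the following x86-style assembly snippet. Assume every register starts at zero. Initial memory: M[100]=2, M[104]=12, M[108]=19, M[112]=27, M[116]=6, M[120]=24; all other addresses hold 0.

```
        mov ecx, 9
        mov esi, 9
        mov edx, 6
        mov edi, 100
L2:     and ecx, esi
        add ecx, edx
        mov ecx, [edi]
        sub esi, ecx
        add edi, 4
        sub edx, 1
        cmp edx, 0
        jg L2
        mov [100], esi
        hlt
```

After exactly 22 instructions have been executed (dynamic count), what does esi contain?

-5

ecx=9
esi=9
edx=6
edi=100
ecx=9&9=9
ecx=9+6=15
ecx=M[100]=2
esi=9-2=7
edi=100+4=104
edx=6-1=5
cmp edx, 0  (cmp 5,0)
jg L2: taken
ecx=2&7=2
ecx=2+5=7
ecx=M[104]=12
esi=7-12=-5
edi=104+4=108
edx=5-1=4
cmp edx, 0  (cmp 4,0)
jg L2: taken
ecx=12&(-5)=8
ecx=8+4=12
After step 22: esi = -5.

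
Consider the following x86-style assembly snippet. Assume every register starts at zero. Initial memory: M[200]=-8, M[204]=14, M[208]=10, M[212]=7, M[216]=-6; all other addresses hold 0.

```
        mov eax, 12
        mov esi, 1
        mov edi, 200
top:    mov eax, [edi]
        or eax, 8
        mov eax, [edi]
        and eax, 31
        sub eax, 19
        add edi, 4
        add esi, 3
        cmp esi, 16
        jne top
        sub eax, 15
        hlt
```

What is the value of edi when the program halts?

220

eax=12
esi=1
edi=200
eax=M[200]=-8
eax=(-8)|8=-8
eax=M[200]=-8
eax=(-8)&31=24
eax=24-19=5
edi=200+4=204
esi=1+3=4
cmp esi, 16  (cmp 4,16)
jne top: taken
eax=M[204]=14
eax=14|8=14
eax=M[204]=14
eax=14&31=14
eax=14-19=-5
edi=204+4=208
esi=4+3=7
cmp esi, 16  (cmp 7,16)
jne top: taken
eax=M[208]=10
eax=10|8=10
eax=M[208]=10
eax=10&31=10
eax=10-19=-9
edi=208+4=212
esi=7+3=10
cmp esi, 16  (cmp 10,16)
jne top: taken
eax=M[212]=7
eax=7|8=15
eax=M[212]=7
eax=7&31=7
eax=7-19=-12
edi=212+4=216
esi=10+3=13
cmp esi, 16  (cmp 13,16)
jne top: taken
eax=M[216]=-6
eax=(-6)|8=-6
eax=M[216]=-6
eax=(-6)&31=26
eax=26-19=7
edi=216+4=220
esi=13+3=16
cmp esi, 16  (cmp 16,16)
jne top: not taken
eax=7-15=-8
halt.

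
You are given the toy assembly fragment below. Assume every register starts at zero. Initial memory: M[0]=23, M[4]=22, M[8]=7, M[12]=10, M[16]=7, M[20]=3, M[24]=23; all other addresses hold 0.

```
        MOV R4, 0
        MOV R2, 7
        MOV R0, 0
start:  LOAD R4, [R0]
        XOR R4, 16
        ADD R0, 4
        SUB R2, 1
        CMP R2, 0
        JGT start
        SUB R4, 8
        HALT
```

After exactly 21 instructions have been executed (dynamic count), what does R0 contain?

R4=0
R2=7
R0=0
R4=M[0]=23
R4=23^16=7
R0=0+4=4
R2=7-1=6
CMP R2, 0  (cmp 6,0)
JGT start: taken
R4=M[4]=22
R4=22^16=6
R0=4+4=8
R2=6-1=5
CMP R2, 0  (cmp 5,0)
JGT start: taken
R4=M[8]=7
R4=7^16=23
R0=8+4=12
R2=5-1=4
CMP R2, 0  (cmp 4,0)
JGT start: taken
After step 21: R0 = 12.

12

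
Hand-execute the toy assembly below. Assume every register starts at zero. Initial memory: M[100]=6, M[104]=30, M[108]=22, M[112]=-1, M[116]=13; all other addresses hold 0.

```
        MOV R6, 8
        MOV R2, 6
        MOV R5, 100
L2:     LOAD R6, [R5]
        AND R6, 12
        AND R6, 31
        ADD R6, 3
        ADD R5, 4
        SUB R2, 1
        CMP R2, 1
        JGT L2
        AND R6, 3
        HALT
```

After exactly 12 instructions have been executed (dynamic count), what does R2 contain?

5

MOV R6, 8 → R6=8
MOV R2, 6 → R2=6
MOV R5, 100 → R5=100
LOAD R6, [R5] → R6=M[100]=6
AND R6, 12 → R6=6&12=4
AND R6, 31 → R6=4&31=4
ADD R6, 3 → R6=4+3=7
ADD R5, 4 → R5=100+4=104
SUB R2, 1 → R2=6-1=5
CMP R2, 1  (cmp 5,1)
JGT L2: taken
LOAD R6, [R5] → R6=M[104]=30
After step 12: R2 = 5.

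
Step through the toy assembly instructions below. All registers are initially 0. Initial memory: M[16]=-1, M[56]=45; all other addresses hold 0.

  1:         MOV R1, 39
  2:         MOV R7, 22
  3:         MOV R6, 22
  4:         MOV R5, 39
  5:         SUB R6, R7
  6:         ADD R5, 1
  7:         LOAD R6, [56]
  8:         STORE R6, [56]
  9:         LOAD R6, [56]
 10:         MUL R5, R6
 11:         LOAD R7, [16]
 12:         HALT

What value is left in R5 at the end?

R1=39
R7=22
R6=22
R5=39
R6=22-22=0
R5=39+1=40
R6=M[56]=45
STORE R6, [56] → M[56]=45
R6=M[56]=45
R5=40*45=1800
R7=M[16]=-1
halt.

1800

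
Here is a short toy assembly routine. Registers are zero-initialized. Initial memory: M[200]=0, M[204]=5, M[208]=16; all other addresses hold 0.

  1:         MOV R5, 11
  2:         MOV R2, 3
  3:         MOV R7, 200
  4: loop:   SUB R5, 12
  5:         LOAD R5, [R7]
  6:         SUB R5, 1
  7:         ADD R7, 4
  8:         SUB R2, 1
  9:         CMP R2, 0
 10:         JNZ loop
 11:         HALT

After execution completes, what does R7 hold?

MOV R5, 11 → R5=11
MOV R2, 3 → R2=3
MOV R7, 200 → R7=200
SUB R5, 12 → R5=11-12=-1
LOAD R5, [R7] → R5=M[200]=0
SUB R5, 1 → R5=0-1=-1
ADD R7, 4 → R7=200+4=204
SUB R2, 1 → R2=3-1=2
CMP R2, 0  (cmp 2,0)
JNZ loop: taken
SUB R5, 12 → R5=(-1)-12=-13
LOAD R5, [R7] → R5=M[204]=5
SUB R5, 1 → R5=5-1=4
ADD R7, 4 → R7=204+4=208
SUB R2, 1 → R2=2-1=1
CMP R2, 0  (cmp 1,0)
JNZ loop: taken
SUB R5, 12 → R5=4-12=-8
LOAD R5, [R7] → R5=M[208]=16
SUB R5, 1 → R5=16-1=15
ADD R7, 4 → R7=208+4=212
SUB R2, 1 → R2=1-1=0
CMP R2, 0  (cmp 0,0)
JNZ loop: not taken
halt.

212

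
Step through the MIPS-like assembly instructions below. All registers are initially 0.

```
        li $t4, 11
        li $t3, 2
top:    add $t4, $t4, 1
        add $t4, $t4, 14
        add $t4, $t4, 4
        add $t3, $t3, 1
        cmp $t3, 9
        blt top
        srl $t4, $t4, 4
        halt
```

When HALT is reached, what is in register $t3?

after li $t4, 11: $t4=11
after li $t3, 2: $t3=2
after add $t4, $t4, 1: $t4=11+1=12
after add $t4, $t4, 14: $t4=12+14=26
after add $t4, $t4, 4: $t4=26+4=30
after add $t3, $t3, 1: $t3=2+1=3
cmp $t3, 9  (cmp 3,9)
blt top: taken
after add $t4, $t4, 1: $t4=30+1=31
after add $t4, $t4, 14: $t4=31+14=45
after add $t4, $t4, 4: $t4=45+4=49
after add $t3, $t3, 1: $t3=3+1=4
cmp $t3, 9  (cmp 4,9)
blt top: taken
after add $t4, $t4, 1: $t4=49+1=50
after add $t4, $t4, 14: $t4=50+14=64
after add $t4, $t4, 4: $t4=64+4=68
after add $t3, $t3, 1: $t3=4+1=5
cmp $t3, 9  (cmp 5,9)
blt top: taken
after add $t4, $t4, 1: $t4=68+1=69
after add $t4, $t4, 14: $t4=69+14=83
after add $t4, $t4, 4: $t4=83+4=87
after add $t3, $t3, 1: $t3=5+1=6
cmp $t3, 9  (cmp 6,9)
blt top: taken
after add $t4, $t4, 1: $t4=87+1=88
after add $t4, $t4, 14: $t4=88+14=102
after add $t4, $t4, 4: $t4=102+4=106
after add $t3, $t3, 1: $t3=6+1=7
cmp $t3, 9  (cmp 7,9)
blt top: taken
after add $t4, $t4, 1: $t4=106+1=107
after add $t4, $t4, 14: $t4=107+14=121
after add $t4, $t4, 4: $t4=121+4=125
after add $t3, $t3, 1: $t3=7+1=8
cmp $t3, 9  (cmp 8,9)
blt top: taken
after add $t4, $t4, 1: $t4=125+1=126
after add $t4, $t4, 14: $t4=126+14=140
after add $t4, $t4, 4: $t4=140+4=144
after add $t3, $t3, 1: $t3=8+1=9
cmp $t3, 9  (cmp 9,9)
blt top: not taken
after srl $t4, $t4, 4: $t4=144>>4=9
halt.

9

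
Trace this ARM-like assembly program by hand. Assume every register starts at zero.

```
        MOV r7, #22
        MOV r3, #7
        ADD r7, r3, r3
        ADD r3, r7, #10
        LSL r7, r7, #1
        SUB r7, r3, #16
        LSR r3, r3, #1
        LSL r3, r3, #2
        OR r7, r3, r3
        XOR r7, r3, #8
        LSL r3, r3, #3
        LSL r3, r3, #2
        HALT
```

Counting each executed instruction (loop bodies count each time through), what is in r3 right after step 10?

48

MOV r7, #22 → r7=22
MOV r3, #7 → r3=7
ADD r7, r3, r3 → r7=7+7=14
ADD r3, r7, #10 → r3=14+10=24
LSL r7, r7, #1 → r7=14<<1=28
SUB r7, r3, #16 → r7=24-16=8
LSR r3, r3, #1 → r3=24>>1=12
LSL r3, r3, #2 → r3=12<<2=48
OR r7, r3, r3 → r7=48|48=48
XOR r7, r3, #8 → r7=48^8=56
After step 10: r3 = 48.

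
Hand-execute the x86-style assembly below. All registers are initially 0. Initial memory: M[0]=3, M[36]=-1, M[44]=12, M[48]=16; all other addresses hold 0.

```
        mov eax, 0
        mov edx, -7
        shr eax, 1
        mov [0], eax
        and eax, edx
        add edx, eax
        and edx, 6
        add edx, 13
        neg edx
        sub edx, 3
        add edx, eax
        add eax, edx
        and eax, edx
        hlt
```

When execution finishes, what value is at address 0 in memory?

eax=0
edx=-7
eax=0>>1=0
mov [0], eax → M[0]=0
eax=0&(-7)=0
edx=(-7)+0=-7
edx=(-7)&6=0
edx=0+13=13
edx=-(13)=-13
edx=(-13)-3=-16
edx=(-16)+0=-16
eax=0+(-16)=-16
eax=(-16)&(-16)=-16
halt.

0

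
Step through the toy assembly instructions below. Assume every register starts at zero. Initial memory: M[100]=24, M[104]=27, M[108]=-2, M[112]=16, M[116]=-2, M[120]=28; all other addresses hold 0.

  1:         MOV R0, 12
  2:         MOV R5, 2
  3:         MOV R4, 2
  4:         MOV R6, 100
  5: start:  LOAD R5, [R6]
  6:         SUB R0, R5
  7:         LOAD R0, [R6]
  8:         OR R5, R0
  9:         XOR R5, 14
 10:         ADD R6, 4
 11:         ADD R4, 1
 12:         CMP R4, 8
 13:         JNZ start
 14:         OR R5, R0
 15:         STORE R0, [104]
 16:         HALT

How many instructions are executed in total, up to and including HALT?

61

R0=12
R5=2
R4=2
R6=100
R5=M[100]=24
R0=12-24=-12
R0=M[100]=24
R5=24|24=24
R5=24^14=22
R6=100+4=104
R4=2+1=3
CMP R4, 8  (cmp 3,8)
JNZ start: taken
R5=M[104]=27
R0=24-27=-3
R0=M[104]=27
R5=27|27=27
R5=27^14=21
R6=104+4=108
R4=3+1=4
CMP R4, 8  (cmp 4,8)
JNZ start: taken
R5=M[108]=-2
R0=27-(-2)=29
R0=M[108]=-2
R5=(-2)|(-2)=-2
R5=(-2)^14=-16
R6=108+4=112
R4=4+1=5
CMP R4, 8  (cmp 5,8)
JNZ start: taken
R5=M[112]=16
R0=(-2)-16=-18
R0=M[112]=16
R5=16|16=16
R5=16^14=30
R6=112+4=116
R4=5+1=6
CMP R4, 8  (cmp 6,8)
JNZ start: taken
R5=M[116]=-2
R0=16-(-2)=18
R0=M[116]=-2
R5=(-2)|(-2)=-2
R5=(-2)^14=-16
R6=116+4=120
R4=6+1=7
CMP R4, 8  (cmp 7,8)
JNZ start: taken
R5=M[120]=28
R0=(-2)-28=-30
R0=M[120]=28
R5=28|28=28
R5=28^14=18
R6=120+4=124
R4=7+1=8
CMP R4, 8  (cmp 8,8)
JNZ start: not taken
R5=18|28=30
STORE R0, [104] → M[104]=28
halt.
Total executed instructions: 61.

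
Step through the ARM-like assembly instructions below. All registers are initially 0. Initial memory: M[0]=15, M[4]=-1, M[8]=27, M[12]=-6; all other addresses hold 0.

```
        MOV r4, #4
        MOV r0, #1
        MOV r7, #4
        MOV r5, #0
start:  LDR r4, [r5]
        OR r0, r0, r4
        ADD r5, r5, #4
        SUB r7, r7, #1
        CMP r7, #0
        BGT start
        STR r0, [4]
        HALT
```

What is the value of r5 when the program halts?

16

MOV r4, #4 → r4=4
MOV r0, #1 → r0=1
MOV r7, #4 → r7=4
MOV r5, #0 → r5=0
LDR r4, [r5] → r4=M[0]=15
OR r0, r0, r4 → r0=1|15=15
ADD r5, r5, #4 → r5=0+4=4
SUB r7, r7, #1 → r7=4-1=3
CMP r7, #0  (cmp 3,0)
BGT start: taken
LDR r4, [r5] → r4=M[4]=-1
OR r0, r0, r4 → r0=15|(-1)=-1
ADD r5, r5, #4 → r5=4+4=8
SUB r7, r7, #1 → r7=3-1=2
CMP r7, #0  (cmp 2,0)
BGT start: taken
LDR r4, [r5] → r4=M[8]=27
OR r0, r0, r4 → r0=(-1)|27=-1
ADD r5, r5, #4 → r5=8+4=12
SUB r7, r7, #1 → r7=2-1=1
CMP r7, #0  (cmp 1,0)
BGT start: taken
LDR r4, [r5] → r4=M[12]=-6
OR r0, r0, r4 → r0=(-1)|(-6)=-1
ADD r5, r5, #4 → r5=12+4=16
SUB r7, r7, #1 → r7=1-1=0
CMP r7, #0  (cmp 0,0)
BGT start: not taken
STR r0, [4] → M[4]=-1
halt.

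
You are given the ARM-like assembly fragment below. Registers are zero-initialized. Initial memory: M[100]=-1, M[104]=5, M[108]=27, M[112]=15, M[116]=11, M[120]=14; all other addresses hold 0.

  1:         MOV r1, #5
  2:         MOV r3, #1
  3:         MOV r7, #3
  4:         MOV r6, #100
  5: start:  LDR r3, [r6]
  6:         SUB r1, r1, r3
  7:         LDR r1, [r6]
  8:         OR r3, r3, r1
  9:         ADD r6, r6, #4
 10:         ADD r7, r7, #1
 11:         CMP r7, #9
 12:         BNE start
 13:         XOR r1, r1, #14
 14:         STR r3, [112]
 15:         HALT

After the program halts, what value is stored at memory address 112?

MOV r1, #5 → r1=5
MOV r3, #1 → r3=1
MOV r7, #3 → r7=3
MOV r6, #100 → r6=100
LDR r3, [r6] → r3=M[100]=-1
SUB r1, r1, r3 → r1=5-(-1)=6
LDR r1, [r6] → r1=M[100]=-1
OR r3, r3, r1 → r3=(-1)|(-1)=-1
ADD r6, r6, #4 → r6=100+4=104
ADD r7, r7, #1 → r7=3+1=4
CMP r7, #9  (cmp 4,9)
BNE start: taken
LDR r3, [r6] → r3=M[104]=5
SUB r1, r1, r3 → r1=(-1)-5=-6
LDR r1, [r6] → r1=M[104]=5
OR r3, r3, r1 → r3=5|5=5
ADD r6, r6, #4 → r6=104+4=108
ADD r7, r7, #1 → r7=4+1=5
CMP r7, #9  (cmp 5,9)
BNE start: taken
LDR r3, [r6] → r3=M[108]=27
SUB r1, r1, r3 → r1=5-27=-22
LDR r1, [r6] → r1=M[108]=27
OR r3, r3, r1 → r3=27|27=27
ADD r6, r6, #4 → r6=108+4=112
ADD r7, r7, #1 → r7=5+1=6
CMP r7, #9  (cmp 6,9)
BNE start: taken
LDR r3, [r6] → r3=M[112]=15
SUB r1, r1, r3 → r1=27-15=12
LDR r1, [r6] → r1=M[112]=15
OR r3, r3, r1 → r3=15|15=15
ADD r6, r6, #4 → r6=112+4=116
ADD r7, r7, #1 → r7=6+1=7
CMP r7, #9  (cmp 7,9)
BNE start: taken
LDR r3, [r6] → r3=M[116]=11
SUB r1, r1, r3 → r1=15-11=4
LDR r1, [r6] → r1=M[116]=11
OR r3, r3, r1 → r3=11|11=11
ADD r6, r6, #4 → r6=116+4=120
ADD r7, r7, #1 → r7=7+1=8
CMP r7, #9  (cmp 8,9)
BNE start: taken
LDR r3, [r6] → r3=M[120]=14
SUB r1, r1, r3 → r1=11-14=-3
LDR r1, [r6] → r1=M[120]=14
OR r3, r3, r1 → r3=14|14=14
ADD r6, r6, #4 → r6=120+4=124
ADD r7, r7, #1 → r7=8+1=9
CMP r7, #9  (cmp 9,9)
BNE start: not taken
XOR r1, r1, #14 → r1=14^14=0
STR r3, [112] → M[112]=14
halt.

14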